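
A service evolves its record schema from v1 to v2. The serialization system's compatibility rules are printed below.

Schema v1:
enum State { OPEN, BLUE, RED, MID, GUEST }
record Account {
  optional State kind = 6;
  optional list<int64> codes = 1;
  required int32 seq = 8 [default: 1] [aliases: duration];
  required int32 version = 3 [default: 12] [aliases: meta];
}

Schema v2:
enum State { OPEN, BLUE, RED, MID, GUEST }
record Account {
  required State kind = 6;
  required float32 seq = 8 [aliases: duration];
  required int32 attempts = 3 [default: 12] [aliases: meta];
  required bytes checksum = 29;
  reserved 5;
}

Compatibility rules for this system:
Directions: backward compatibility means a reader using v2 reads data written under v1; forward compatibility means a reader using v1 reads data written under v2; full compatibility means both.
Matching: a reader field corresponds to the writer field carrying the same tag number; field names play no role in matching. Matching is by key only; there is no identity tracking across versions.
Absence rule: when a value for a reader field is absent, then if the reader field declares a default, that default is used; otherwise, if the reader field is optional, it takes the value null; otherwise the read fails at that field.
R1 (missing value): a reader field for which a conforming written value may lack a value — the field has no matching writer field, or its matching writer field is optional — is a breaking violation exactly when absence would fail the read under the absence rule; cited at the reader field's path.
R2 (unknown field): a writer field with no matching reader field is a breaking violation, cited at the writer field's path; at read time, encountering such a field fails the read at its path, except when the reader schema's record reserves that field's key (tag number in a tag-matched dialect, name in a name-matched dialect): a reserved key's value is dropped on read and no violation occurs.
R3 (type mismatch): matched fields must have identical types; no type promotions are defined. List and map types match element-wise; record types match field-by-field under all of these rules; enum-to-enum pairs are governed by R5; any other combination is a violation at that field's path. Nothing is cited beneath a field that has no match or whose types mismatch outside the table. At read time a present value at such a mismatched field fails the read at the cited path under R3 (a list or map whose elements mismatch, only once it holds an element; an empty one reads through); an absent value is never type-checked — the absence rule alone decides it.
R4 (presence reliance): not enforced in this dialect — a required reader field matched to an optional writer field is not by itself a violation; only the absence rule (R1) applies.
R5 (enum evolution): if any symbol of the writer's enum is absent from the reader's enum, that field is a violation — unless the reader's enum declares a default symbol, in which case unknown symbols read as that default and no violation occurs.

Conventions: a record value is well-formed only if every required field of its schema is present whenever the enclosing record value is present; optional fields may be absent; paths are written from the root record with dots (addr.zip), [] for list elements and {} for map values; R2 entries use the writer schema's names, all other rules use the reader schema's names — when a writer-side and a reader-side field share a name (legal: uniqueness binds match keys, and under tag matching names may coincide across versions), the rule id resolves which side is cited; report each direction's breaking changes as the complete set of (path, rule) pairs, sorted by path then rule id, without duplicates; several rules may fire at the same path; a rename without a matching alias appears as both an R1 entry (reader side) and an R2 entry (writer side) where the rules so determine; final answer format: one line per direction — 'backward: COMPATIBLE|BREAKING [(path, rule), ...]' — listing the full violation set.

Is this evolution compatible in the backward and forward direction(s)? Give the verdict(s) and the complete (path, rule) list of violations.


backward: BREAKING [(checksum, R1), (codes, R2), (kind, R1), (seq, R3)]; forward: BREAKING [(checksum, R2), (seq, R3)]

in Account below, arrows point writer -> reader
backward analysis of Account with v2 as reader and v1 as writer:
  State -> State, writer optional: kind aligns to kind
  int32 -> float32, writer required: seq aligns to seq
  int32 -> int32, writer required: attempts aligns to version
  checksum has no writer counterpart
  leftover writer field: codes
  breaking: (checksum, R1)
  breaking: (codes, R2)
  breaking: (kind, R1)
  breaking: (seq, R3)
  backward on Account therefore BREAKING (4)
forward analysis of Account with v1 as reader and v2 as writer:
  State -> State, writer required: kind aligns to kind
  codes has no writer counterpart
  float32 -> int32, writer required: seq aligns to seq
  int32 -> int32, writer required: version aligns to attempts
  leftover writer field: checksum
  breaking: (checksum, R2)
  breaking: (seq, R3)
  forward on Account therefore BREAKING (2)


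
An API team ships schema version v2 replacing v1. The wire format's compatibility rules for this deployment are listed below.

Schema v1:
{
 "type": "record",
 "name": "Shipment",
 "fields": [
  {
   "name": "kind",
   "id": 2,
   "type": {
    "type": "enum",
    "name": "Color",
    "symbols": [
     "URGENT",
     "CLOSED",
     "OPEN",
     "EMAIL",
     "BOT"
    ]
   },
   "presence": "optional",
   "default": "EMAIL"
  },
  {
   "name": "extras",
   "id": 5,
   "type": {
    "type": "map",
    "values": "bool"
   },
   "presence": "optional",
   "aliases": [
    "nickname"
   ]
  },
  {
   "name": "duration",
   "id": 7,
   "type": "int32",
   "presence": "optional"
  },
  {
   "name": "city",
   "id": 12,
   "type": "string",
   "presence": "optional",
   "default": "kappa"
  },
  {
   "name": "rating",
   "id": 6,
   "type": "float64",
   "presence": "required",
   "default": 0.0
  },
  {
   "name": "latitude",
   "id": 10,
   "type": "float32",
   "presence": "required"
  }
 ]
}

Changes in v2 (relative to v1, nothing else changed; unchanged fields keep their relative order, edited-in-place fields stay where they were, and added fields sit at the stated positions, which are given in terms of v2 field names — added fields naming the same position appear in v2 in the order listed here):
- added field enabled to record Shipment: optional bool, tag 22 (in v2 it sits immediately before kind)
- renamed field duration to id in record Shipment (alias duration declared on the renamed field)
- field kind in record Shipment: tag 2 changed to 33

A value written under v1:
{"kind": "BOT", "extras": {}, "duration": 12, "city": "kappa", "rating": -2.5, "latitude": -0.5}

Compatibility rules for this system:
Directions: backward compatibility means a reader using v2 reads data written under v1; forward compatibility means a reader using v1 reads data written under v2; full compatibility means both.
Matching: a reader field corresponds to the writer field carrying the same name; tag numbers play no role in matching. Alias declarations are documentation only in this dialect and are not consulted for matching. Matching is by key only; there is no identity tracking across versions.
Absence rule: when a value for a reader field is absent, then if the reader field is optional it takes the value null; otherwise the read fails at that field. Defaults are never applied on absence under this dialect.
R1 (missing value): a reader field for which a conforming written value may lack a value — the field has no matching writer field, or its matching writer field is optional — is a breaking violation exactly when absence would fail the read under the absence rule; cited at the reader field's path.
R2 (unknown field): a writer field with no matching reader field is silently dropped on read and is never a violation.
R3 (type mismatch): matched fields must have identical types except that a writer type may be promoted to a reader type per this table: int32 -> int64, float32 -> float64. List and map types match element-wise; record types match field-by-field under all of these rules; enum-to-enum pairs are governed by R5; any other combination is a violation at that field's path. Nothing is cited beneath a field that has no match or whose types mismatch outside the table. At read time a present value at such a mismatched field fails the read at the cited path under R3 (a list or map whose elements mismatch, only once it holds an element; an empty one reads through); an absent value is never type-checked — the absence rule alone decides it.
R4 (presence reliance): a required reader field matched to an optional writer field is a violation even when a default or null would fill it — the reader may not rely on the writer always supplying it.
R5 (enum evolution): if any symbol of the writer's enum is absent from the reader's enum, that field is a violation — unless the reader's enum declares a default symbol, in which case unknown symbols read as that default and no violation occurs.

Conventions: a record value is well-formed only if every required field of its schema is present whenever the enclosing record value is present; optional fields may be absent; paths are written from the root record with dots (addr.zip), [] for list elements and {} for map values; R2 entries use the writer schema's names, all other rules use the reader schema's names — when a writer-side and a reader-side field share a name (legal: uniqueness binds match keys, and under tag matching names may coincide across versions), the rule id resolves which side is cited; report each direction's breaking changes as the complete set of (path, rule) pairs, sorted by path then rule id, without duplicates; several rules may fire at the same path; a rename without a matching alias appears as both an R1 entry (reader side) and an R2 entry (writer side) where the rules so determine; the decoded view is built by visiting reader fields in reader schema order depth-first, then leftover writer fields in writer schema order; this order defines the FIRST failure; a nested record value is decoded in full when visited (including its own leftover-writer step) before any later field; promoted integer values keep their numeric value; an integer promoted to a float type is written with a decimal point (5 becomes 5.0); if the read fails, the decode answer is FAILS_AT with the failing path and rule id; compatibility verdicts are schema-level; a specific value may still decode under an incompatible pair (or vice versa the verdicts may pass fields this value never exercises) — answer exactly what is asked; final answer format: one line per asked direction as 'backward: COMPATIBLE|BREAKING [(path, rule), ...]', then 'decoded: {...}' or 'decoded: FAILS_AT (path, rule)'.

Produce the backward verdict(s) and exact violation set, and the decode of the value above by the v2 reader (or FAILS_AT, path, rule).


the writer's type comes first in each Shipment pair
backward analysis of Shipment with v2 as reader and v1 as writer:
  enabled has no writer counterpart
  kind <- kind (Color -> Color, writer optional)
  extras <- extras (map<string, bool> -> map<string, bool>, writer optional)
  id has no writer counterpart
  city <- city (string -> string, writer optional)
  rating <- rating (float64 -> float64, writer required)
  latitude <- latitude (float32 -> float32, writer required)
  leftover writer field: duration
  nothing fires on Shipment: backward is COMPATIBLE
migrating the Shipment value to v2:
  enabled := null (not supplied -> null)
  kind := "BOT"
  extras := {}
  id := null (not supplied -> null)
  city := "kappa"
  rating := -2.5
  latitude := -0.5
  writer duration: unmatched, discarded
  => decoded: {"enabled": null, "kind": "BOT", "extras": {}, "id": null, "city": "kappa", "rating": -2.5, "latitude": -0.5}
checking off the Shipment differences that do not matter here:
  field kind in record Shipment: tag 2 changed to 33 -> inert for the asked Shipment verdict: nothing fires

backward: COMPATIBLE []; decoded: {"enabled": null, "kind": "BOT", "extras": {}, "id": null, "city": "kappa", "rating": -2.5, "latitude": -0.5}


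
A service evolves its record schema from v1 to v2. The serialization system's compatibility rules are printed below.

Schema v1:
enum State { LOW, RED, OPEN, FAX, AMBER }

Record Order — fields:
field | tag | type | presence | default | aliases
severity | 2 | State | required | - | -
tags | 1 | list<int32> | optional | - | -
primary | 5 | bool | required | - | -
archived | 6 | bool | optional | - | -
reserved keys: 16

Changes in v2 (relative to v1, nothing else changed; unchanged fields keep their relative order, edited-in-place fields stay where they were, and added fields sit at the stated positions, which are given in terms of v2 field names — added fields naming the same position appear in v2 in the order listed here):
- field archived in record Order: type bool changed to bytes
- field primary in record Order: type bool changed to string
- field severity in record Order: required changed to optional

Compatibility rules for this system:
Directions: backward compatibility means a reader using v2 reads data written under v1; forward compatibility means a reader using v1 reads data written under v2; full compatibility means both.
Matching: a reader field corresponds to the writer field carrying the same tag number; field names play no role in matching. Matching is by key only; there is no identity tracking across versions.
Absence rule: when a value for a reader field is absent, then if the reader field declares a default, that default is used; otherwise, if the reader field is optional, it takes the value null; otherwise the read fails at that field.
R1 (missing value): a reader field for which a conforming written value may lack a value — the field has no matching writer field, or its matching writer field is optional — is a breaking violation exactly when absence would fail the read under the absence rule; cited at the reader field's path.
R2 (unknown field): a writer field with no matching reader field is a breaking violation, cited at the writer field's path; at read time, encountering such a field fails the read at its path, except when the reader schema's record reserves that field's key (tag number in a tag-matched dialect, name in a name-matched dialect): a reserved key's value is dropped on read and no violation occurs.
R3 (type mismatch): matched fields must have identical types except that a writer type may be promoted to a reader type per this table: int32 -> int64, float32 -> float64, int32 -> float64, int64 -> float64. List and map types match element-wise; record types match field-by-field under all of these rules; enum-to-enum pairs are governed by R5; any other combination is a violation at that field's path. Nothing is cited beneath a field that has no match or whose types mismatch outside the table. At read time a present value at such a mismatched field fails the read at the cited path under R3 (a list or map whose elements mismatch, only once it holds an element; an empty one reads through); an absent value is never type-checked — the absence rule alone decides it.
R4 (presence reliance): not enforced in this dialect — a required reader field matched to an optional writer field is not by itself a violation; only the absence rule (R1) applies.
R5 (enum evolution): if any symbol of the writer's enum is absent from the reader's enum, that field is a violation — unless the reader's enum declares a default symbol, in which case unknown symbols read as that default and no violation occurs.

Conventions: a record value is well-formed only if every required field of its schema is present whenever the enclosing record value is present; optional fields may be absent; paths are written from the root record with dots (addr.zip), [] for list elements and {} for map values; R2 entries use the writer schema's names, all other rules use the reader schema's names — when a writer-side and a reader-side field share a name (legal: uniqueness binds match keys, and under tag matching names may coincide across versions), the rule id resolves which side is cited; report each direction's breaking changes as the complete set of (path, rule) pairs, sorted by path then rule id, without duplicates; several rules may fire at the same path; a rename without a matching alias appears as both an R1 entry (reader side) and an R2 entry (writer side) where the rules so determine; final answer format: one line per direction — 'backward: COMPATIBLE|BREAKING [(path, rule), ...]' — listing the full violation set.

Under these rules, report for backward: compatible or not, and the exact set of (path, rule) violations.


the writer's type comes first in each Order pair
backward pass over Order, reader schema v2, writer schema v1:
  severity: State -> State, writer required; from severity
  tags: list<int32> -> list<int32>, writer optional; from tags
  primary: bool -> string, writer required; from primary
  archived: bool -> bytes, writer optional; from archived
  breaking: (archived, R3)
  breaking: (primary, R3)
  => backward: BREAKING (2)
diffs on Order not affecting the asked answer:
  field severity in record Order: required changed to optional -> matters only for Order's forward compatibility — outside the asked direction

backward: BREAKING [(archived, R3), (primary, R3)]


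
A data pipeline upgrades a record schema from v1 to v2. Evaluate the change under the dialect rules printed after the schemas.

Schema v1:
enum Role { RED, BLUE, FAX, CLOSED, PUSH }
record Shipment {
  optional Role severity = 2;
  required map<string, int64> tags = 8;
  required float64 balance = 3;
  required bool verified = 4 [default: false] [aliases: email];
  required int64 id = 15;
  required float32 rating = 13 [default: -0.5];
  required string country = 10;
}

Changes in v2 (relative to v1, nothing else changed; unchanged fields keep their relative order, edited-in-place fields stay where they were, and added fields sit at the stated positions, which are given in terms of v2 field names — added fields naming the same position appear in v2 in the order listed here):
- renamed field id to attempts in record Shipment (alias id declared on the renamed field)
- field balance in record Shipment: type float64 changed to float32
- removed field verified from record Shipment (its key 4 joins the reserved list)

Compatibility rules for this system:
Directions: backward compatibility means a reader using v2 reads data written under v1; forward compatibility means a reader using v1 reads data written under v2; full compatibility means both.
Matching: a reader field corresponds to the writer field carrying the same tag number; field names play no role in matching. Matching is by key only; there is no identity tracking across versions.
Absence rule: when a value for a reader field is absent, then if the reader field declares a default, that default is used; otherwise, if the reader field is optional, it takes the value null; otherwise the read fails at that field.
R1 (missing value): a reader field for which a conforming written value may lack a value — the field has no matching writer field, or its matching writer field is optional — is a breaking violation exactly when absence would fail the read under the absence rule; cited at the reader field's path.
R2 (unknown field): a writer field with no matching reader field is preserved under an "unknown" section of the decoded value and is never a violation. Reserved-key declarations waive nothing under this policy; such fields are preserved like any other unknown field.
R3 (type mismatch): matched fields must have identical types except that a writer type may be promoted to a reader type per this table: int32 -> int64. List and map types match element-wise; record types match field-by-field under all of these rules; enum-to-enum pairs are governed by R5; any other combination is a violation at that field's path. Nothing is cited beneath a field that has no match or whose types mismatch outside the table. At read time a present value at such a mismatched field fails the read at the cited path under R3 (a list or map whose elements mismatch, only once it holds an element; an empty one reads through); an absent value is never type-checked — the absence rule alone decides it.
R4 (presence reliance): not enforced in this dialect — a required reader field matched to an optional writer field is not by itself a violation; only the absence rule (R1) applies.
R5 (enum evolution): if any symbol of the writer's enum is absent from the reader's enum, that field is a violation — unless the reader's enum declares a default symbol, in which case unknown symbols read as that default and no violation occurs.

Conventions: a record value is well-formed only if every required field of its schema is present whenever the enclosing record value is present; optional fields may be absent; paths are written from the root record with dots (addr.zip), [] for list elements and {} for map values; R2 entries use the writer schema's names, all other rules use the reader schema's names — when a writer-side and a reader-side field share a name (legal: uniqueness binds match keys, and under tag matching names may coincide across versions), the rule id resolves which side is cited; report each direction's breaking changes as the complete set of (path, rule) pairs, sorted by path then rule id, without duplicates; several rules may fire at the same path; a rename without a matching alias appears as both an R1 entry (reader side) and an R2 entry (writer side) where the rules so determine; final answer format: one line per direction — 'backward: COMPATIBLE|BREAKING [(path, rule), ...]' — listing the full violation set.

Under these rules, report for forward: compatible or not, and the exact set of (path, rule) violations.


forward: BREAKING [(balance, R3)]

the writer's type comes first in each Shipment pair
forward on Shipment — v1 reading data written by v2:
  Role -> Role, writer optional: severity aligns to severity
  map<string, int64> -> map<string, int64>, writer required: tags aligns to tags
  float32 -> float64, writer required: balance aligns to balance
  no writer field matches reader verified
  int64 -> int64, writer required: id aligns to attempts
  float32 -> float32, writer required: rating aligns to rating
  string -> string, writer required: country aligns to country
  breaking: (balance, R3)
  => forward verdict for Shipment: BREAKING, 1 violation(s)
ruling out the remaining Shipment differences:
  renamed field id to attempts in record Shipment (alias id declared on the renamed field) -> no rule fires on it in Shipment's dialect; the asked verdict holds
  removed field verified from record Shipment (its key 4 joins the reserved list) -> no rule fires on it in Shipment's dialect; the asked verdict holds


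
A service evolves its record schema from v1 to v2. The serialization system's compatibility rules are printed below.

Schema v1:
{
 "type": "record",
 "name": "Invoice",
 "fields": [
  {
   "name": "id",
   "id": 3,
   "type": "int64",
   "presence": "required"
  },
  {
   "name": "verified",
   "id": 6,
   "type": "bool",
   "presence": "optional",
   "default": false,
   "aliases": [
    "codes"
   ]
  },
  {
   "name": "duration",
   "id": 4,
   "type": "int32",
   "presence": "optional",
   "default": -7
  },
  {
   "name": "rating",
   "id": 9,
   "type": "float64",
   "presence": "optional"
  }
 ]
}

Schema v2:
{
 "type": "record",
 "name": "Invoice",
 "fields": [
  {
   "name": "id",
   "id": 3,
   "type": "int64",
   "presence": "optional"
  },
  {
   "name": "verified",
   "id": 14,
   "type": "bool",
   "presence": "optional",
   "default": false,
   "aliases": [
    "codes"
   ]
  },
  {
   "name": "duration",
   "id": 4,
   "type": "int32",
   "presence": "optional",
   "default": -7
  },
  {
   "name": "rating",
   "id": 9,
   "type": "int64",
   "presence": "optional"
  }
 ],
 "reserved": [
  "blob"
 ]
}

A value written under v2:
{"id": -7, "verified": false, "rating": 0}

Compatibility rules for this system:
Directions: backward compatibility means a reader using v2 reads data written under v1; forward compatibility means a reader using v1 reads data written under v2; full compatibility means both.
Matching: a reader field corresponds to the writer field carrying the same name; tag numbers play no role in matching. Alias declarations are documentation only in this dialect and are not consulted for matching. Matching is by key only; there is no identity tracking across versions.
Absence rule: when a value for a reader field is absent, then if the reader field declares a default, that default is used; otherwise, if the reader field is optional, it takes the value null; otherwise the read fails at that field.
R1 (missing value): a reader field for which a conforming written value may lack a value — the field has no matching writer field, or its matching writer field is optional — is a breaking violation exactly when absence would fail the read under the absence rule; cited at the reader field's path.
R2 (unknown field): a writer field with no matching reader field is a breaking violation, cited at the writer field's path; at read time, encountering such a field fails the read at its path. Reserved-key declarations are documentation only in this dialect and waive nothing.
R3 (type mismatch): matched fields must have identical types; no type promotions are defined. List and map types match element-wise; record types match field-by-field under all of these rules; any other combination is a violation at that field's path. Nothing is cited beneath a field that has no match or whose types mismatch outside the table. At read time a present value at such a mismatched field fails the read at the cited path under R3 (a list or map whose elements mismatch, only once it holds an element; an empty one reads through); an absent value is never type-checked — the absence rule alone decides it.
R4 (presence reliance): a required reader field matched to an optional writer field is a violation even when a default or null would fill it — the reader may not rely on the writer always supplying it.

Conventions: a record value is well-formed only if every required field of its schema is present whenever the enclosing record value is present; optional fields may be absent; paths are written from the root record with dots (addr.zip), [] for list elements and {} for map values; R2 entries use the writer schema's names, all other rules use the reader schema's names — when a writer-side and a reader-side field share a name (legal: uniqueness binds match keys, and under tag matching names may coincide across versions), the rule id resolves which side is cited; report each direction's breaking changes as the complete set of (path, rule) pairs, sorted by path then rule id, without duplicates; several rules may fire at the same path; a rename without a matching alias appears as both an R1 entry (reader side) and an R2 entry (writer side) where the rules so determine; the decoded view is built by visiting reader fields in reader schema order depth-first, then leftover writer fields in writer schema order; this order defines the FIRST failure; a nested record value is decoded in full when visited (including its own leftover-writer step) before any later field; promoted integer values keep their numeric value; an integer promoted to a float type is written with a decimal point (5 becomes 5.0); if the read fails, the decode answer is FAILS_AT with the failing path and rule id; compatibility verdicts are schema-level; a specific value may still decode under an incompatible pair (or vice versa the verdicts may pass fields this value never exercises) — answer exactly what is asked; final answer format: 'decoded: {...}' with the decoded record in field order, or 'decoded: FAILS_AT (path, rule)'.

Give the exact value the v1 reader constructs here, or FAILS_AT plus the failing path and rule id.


each type pair in Invoice: writer, then reader
decoding the Invoice value with the v1 reader:
  id := -7
  verified := false
  duration := -7 (missing; default applied)
  read fails at rating under R3
  => FAILS_AT (rating, R3)
the rest of the Invoice diff is inert for this question:
  field verified in record Invoice: tag 6 changed to 14 -> inert under this dialect — no rule fires on Invoice and the result does not move
  field id in record Invoice: required changed to optional -> a verdict-level change on Invoice — the shown value reads the same

decoded: FAILS_AT (rating, R3)


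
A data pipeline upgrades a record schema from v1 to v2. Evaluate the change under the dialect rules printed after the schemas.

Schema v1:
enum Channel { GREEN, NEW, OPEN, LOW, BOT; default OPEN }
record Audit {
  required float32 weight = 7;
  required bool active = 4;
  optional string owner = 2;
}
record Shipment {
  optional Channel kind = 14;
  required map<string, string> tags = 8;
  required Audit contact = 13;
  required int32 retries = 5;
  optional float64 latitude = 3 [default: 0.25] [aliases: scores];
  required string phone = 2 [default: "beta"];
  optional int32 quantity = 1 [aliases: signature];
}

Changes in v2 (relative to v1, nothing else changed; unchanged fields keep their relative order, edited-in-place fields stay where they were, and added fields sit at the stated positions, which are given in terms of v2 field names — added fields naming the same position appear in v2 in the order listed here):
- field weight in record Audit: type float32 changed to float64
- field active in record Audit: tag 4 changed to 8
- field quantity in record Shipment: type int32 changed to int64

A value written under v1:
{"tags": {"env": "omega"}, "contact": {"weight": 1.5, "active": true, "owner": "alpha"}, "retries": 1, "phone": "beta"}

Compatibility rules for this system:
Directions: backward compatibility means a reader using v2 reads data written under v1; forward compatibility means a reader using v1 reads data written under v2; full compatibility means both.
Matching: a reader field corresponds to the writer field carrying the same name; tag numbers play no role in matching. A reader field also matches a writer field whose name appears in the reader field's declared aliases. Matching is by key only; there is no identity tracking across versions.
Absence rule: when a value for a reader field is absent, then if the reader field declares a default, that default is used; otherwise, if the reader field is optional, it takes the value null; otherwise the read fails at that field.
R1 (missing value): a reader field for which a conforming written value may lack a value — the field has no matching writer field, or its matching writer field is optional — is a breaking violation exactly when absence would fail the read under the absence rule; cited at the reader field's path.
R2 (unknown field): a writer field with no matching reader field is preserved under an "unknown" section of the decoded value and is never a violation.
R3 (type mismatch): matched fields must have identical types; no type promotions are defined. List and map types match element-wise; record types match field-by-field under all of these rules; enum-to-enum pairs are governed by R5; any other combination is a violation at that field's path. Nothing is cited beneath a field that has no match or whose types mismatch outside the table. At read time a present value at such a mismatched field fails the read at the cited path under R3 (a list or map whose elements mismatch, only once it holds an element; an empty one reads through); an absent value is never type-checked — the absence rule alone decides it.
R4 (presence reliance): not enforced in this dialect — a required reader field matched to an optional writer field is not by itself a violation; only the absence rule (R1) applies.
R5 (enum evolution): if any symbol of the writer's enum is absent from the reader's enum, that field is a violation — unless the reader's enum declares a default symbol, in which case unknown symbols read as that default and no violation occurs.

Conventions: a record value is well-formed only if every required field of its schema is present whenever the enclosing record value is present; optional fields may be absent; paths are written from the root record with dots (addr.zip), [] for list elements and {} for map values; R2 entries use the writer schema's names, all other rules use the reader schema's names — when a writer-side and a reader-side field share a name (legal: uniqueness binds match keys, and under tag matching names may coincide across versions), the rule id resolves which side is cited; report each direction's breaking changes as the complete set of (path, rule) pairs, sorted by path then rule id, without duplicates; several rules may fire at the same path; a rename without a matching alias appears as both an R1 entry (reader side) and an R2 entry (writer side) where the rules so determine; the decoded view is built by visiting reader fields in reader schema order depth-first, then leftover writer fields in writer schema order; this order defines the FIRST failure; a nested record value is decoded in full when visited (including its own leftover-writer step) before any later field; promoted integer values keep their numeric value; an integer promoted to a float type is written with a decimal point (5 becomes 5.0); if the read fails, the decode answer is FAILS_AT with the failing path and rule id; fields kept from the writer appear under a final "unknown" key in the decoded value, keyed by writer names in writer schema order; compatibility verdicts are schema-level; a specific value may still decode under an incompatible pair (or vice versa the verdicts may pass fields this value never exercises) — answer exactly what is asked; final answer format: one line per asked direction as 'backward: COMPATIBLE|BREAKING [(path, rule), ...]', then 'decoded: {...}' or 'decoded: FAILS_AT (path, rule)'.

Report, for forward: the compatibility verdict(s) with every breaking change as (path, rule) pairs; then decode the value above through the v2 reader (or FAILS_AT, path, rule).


forward: BREAKING [(contact.weight, R3), (quantity, R3)]; decoded: FAILS_AT (contact.weight, R3)

arrows below run writer -> reader for Shipment
forward pass over Shipment, reader schema v1, writer schema v2:
  writer optional, Channel -> Channel: reader kind maps from writer kind
  writer required, map<string, string> -> map<string, string>: reader tags maps from writer tags
  writer required, Audit -> Audit: reader contact maps from writer contact
  writer required, int32 -> int32: reader retries maps from writer retries
  writer optional, float64 -> float64: reader latitude maps from writer latitude
  writer required, string -> string: reader phone maps from writer phone
  writer optional, int64 -> int32: reader quantity maps from writer quantity
  writer required, float64 -> float32: reader contact.weight maps from writer contact.weight
  writer required, bool -> bool: reader contact.active maps from writer contact.active
  writer optional, string -> string: reader contact.owner maps from writer contact.owner
  breaking: (contact.weight, R3)
  breaking: (quantity, R3)
  => 2 violation(s): forward is BREAKING for Shipment
migrating the Shipment value to v2:
  kind := null (not supplied -> null)
  tags := {"env": "omega"}
  read fails at contact.weight under R3
  => FAILS_AT (contact.weight, R3)
diffs on Shipment not affecting the asked answer:
  field active in record Audit: tag 4 changed to 8 -> fires no rule on Shipment, leaving the asked answer as it is


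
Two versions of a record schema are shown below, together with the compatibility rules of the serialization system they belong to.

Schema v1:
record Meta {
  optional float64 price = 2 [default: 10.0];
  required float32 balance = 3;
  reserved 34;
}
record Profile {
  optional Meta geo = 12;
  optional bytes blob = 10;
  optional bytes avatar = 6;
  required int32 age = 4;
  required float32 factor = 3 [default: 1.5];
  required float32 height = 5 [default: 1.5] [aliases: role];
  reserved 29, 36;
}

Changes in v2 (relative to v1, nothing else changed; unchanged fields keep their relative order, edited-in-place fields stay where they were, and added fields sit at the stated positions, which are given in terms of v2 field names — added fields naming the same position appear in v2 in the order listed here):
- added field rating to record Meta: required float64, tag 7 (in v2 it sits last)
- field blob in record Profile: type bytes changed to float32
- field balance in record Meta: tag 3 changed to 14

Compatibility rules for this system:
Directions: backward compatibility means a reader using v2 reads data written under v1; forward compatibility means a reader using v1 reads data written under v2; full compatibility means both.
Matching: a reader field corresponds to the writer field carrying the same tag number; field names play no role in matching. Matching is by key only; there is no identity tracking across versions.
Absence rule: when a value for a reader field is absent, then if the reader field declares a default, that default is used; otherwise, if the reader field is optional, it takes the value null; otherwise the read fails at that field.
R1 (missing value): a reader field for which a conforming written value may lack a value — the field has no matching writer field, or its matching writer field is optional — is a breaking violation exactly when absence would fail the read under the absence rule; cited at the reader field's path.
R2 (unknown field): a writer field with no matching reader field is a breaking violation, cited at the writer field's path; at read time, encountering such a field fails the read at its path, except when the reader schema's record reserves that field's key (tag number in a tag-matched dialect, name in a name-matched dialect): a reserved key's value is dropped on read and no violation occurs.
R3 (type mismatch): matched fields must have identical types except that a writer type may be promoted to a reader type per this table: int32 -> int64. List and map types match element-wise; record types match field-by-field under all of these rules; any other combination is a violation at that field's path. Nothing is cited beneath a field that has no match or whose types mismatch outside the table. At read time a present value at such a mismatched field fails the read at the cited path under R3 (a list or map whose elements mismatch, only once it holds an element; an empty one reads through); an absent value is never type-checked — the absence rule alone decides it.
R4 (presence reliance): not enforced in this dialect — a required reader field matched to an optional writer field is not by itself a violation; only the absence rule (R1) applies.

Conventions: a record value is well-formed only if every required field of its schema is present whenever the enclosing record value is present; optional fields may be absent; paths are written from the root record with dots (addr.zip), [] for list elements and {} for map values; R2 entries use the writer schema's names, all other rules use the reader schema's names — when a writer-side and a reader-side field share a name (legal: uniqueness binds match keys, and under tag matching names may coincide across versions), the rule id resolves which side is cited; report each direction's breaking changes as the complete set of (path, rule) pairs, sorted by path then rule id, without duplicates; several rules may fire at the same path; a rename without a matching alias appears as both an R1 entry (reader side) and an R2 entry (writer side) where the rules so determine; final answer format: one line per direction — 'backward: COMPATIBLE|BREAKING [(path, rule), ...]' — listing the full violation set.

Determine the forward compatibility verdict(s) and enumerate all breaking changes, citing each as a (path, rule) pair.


in Profile below, arrows point writer -> reader
forward for Profile (reader v1, writer v2):
  writer optional, Meta -> Meta: reader geo maps from writer geo
  writer optional, float32 -> bytes: reader blob maps from writer blob
  writer optional, bytes -> bytes: reader avatar maps from writer avatar
  writer required, int32 -> int32: reader age maps from writer age
  writer required, float32 -> float32: reader factor maps from writer factor
  writer required, float32 -> float32: reader height maps from writer height
  writer optional, float64 -> float64: reader geo.price maps from writer geo.price
  no writer field matches reader geo.balance
  geo.balance (writer side), unknown to reader
  geo.rating (writer side), unknown to reader
  R3 fires at blob
  R1 fires at geo.balance
  R2 fires at geo.balance
  R2 fires at geo.rating
  forward on Profile therefore BREAKING (4)

forward: BREAKING [(blob, R3), (geo.balance, R1), (geo.balance, R2), (geo.rating, R2)]
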